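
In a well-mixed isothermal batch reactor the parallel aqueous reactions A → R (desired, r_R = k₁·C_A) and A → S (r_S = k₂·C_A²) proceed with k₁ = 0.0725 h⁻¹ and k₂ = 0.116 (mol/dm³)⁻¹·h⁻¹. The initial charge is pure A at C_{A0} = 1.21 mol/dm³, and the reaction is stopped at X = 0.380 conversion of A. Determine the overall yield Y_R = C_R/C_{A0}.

0.149

C_A = C_{A0}(1−X) = 0.7502 mol/dm³.
Along a PFR/batch, dC_R/dC_A = −r_R/(r_R+r_S) = −k₁/(k₁+k₂·C_A).
Integrating from C_{A0} to C_A: C_R = (0.0725/0.116)·ln[(0.0725+0.116·1.21)/(0.0725+0.116·0.750)] = 0.6250·ln(0.2129/0.1595) = 0.1803 mol/dm³.
Y_R = C_R/C_{A0} = 0.1803/1.21 = 0.149.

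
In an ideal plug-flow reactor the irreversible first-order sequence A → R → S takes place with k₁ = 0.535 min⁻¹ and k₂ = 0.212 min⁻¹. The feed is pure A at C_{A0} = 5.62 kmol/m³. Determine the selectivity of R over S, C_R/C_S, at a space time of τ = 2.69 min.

The intermediate concentration in a first-order A→B→C sequence is C_R = k₁C_{A0}(e^(−k₁τ) − e^(−k₂τ))/(k₂−k₁).
e^(−k₁τ) = e^(−0.535×2.69) = e^(−1.439) = 0.2371; e^(−k₂τ) = e^(−0.5703) = 0.5654.
C_R = 0.535×5.62/(0.212−0.535) × (0.2371−0.5654) = (-9.309)×(-0.3282) = 3.055 kmol/m³.
C_A = C_{A0}e^(−k₁τ) = 1.333 kmol/m³, so C_S = C_{A0}−C_A−C_R = 1.232 kmol/m³; C_R/C_S = 2.48.

2.48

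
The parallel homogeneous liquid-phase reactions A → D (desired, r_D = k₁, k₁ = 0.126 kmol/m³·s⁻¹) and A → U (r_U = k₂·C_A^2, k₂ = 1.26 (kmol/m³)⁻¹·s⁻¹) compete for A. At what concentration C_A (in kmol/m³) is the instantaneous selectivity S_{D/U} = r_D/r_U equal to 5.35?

S_{D/U} = (k₁/k₂)·C_A^-2 ⇒ C_A = (S·k₂/k₁)^(-0.5).
= (5.35×1.26/0.126)^(-0.5) = (53.50)^(-0.5) = 0.137 kmol/m³.

0.137 kmol/m³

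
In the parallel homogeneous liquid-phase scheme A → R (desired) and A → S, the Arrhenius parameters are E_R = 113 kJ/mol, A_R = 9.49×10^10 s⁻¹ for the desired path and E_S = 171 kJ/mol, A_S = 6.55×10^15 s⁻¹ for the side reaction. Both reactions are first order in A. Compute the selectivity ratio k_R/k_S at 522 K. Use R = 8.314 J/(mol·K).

9.23

With equal orders, S_{R/S} = k_R/k_S = (A_R/A_S)·exp[(E_S−E_R)/(RT)].
(E_S−E_R)/(RT) = (171−113)×10³/(8.314×522) = 58000/4340 = 13.36.
k_R/k_S = (9.49×10^10/6.55×10^15)·exp(13.36) = 1.449×10^-5 × 6.369×10^5 = 9.23.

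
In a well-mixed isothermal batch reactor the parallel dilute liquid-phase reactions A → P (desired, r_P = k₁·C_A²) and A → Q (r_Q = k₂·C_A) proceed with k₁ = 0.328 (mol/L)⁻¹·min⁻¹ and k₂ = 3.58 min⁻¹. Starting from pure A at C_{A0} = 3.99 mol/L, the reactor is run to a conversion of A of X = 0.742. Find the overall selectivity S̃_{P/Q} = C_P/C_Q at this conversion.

0.225

C_A = C_{A0}(1−X) = 1.029 mol/L.
Along a PFR/batch, dC_Q/dC_A = −r_Q/(r_P+r_Q) = −k₂/(k₂+k₁·C_A).
Integrating from C_{A0} to C_A: C_Q = (3.58/0.328)·ln[(3.58+0.328·3.99)/(3.58+0.328·1.03)] = 10.91·ln(4.889/3.918) = 2.417 mol/L.
Then C_P = (C_{A0}−C_A) − C_Q = 2.961 − 2.417 = 0.5437 mol/L.
S̃_{P/Q} = C_P/C_Q = 0.5437/2.417 = 0.225.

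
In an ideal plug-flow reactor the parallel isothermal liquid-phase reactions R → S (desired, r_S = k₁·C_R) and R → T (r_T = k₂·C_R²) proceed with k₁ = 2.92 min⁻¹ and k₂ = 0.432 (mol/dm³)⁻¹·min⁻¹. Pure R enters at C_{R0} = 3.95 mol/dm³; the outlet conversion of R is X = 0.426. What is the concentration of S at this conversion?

C_R = C_{R0}(1−X) = 2.267 mol/dm³.
Along a PFR/batch, dC_S/dC_R = −r_S/(r_S+r_T) = −k₁/(k₁+k₂·C_R).
Integrating from C_{R0} to C_R: C_S = (2.92/0.432)·ln[(2.92+0.432·3.95)/(2.92+0.432·2.27)] = 6.759·ln(4.626/3.899) = 1.155 mol/dm³.

1.16 mol/dm³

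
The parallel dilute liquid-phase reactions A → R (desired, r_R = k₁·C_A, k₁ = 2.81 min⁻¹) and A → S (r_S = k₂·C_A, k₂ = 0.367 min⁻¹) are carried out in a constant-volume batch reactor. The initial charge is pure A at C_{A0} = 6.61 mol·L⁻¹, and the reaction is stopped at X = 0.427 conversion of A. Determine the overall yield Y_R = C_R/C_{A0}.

C_A = C_{A0}(1−X) = 3.788 mol·L⁻¹.
Both paths are first order in A, so the instantaneous fraction to R is constant: dC_R/d(−C_A) = k₁/(k₁+k₂) = 0.8845.
C_R = 0.8845·(C_{A0}−C_A) = 0.8845×2.822 = 2.50 mol·L⁻¹.
Y_R = C_R/C_{A0} = 2.496/6.61 = 0.378.

0.378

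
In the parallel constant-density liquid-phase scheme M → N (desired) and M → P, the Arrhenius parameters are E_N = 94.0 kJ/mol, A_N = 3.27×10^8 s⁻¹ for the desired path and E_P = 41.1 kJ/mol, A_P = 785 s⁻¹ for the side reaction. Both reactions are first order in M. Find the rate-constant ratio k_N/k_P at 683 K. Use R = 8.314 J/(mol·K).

k_N/k_P = (A_N/A_P)·exp[−(E_N−E_P)/(RT)] = (A_N/A_P)·exp[(E_P−E_N)/(RT)].
(E_P−E_N)/(RT) = (41.1−94.0)×10³/(8.314×683) = -52900/5678 = -9.316.
k_N/k_P = (3.27×10^8/785)·exp(-9.316) = 4.166×10^5 × 8.998×10^-5 = 37.5.

37.5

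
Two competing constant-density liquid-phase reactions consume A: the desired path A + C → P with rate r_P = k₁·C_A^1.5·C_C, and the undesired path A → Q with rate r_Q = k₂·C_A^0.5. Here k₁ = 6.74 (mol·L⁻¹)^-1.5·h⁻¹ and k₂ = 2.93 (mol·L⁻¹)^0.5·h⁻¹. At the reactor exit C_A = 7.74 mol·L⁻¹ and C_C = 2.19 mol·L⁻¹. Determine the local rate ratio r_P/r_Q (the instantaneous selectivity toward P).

S_{P/Q} = r_P/r_Q = (k₁·C_A^1.5·C_C)/(k₂·C_A^0.5) = (k₁/k₂)·C_A·C_C.
= (6.74×7.740^1.5×2.190) / (2.93×7.740^0.5) = 317.8/8.152 = 39.0.
Since the desired path is higher order in A, keeping C_A high (PFR or concentrated feed) favours P.

39.0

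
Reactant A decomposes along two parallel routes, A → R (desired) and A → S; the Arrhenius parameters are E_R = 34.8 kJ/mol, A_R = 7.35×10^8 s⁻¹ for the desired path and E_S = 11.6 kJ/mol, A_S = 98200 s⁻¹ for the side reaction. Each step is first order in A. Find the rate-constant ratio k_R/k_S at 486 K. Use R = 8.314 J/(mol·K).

24.0

k_R/k_S = (A_R/A_S)·exp[−(E_R−E_S)/(RT)] = (A_R/A_S)·exp[(E_S−E_R)/(RT)].
(E_S−E_R)/(RT) = (11.6−34.8)×10³/(8.314×486) = -23200/4041 = -5.742.
k_R/k_S = (7.35×10^8/98200)·exp(-5.742) = 7485 × 0.003209 = 24.0.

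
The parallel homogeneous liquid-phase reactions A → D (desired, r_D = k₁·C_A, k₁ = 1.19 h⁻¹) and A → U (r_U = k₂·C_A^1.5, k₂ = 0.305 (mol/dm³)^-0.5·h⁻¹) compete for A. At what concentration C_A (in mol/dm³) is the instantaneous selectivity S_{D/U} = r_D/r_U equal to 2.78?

S_{D/U} = (k₁/k₂)·C_A^-0.5 ⇒ C_A = (S·k₂/k₁)^(-2).
= (2.78×0.305/1.19)^(-2) = (0.7125)^(-2) = 1.97 mol/dm³.

1.97 mol/dm³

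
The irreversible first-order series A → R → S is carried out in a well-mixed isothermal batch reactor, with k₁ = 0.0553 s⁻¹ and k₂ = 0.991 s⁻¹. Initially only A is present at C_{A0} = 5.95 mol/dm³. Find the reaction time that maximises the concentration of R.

3.08 s

For first-order series the maximum of C_R occurs at t_opt = ln(k₂/k₁)/(k₂−k₁).
= ln(0.991/0.0553)/(0.991−0.0553) = ln(17.92)/0.9357 = 2.886/0.9357 = 3.08 s.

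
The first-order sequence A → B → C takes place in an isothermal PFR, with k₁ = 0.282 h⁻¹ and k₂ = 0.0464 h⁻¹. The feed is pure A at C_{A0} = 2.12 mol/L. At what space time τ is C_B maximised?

The intermediate peaks when r₁ = r₂, i.e. k₁e^(−k₁τ) = k₂e^(−k₂τ), giving τ_opt = ln(k₂/k₁)/(k₂−k₁).
= ln(0.0464/0.282)/(0.0464−0.282) = ln(0.1645)/-0.2356 = -1.805/-0.2356 = 7.66 h.

7.66 h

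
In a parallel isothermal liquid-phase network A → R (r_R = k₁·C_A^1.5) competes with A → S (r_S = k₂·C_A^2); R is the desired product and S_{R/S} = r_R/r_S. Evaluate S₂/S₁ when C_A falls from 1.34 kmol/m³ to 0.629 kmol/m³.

1.46

S_{R/S} = (k₁/k₂)·C_A^-0.5, so S₂/S₁ = (C_{A,2}/C_{A,1})^-0.5.
= (0.629/1.34)^(-0.5) = (0.4694)^(-0.5) = 1.46.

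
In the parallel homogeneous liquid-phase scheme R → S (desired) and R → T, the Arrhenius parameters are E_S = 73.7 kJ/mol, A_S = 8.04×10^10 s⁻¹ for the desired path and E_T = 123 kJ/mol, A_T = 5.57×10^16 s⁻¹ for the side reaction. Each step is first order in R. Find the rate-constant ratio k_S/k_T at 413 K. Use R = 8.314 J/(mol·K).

Since both paths have the same order in R, the concentration cancels and S_{S/T} = k_S/k_T = (A_S/A_T)·exp[(E_T−E_S)/(RT)].
(E_T−E_S)/(RT) = (123−73.7)×10³/(8.314×413) = 49300/3434 = 14.36.
k_S/k_T = (8.04×10^10/5.57×10^16)·exp(14.36) = 1.443×10^-6 × 1.720×10^6 = 2.48.

2.48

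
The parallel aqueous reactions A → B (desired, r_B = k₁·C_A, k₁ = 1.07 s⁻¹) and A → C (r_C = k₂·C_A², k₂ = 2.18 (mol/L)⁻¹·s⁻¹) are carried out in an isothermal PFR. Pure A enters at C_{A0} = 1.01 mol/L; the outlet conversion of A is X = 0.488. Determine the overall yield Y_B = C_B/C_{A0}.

C_A = C_{A0}(1−X) = 0.5171 mol/L.
Along a PFR/batch, dC_B/dC_A = −r_B/(r_B+r_C) = −k₁/(k₁+k₂·C_A).
Integrating from C_{A0} to C_A: C_B = (1.07/2.18)·ln[(1.07+2.18·1.01)/(1.07+2.18·0.517)] = 0.4908·ln(3.272/2.197) = 0.1954 mol/L.
Y_B = C_B/C_{A0} = 0.1954/1.01 = 0.193.

0.193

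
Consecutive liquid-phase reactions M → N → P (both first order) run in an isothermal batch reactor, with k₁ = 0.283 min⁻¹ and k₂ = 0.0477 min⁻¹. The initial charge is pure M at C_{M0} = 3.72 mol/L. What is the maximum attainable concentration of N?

2.59 mol/L

At the optimum, C_{N,max}/C_{M0} = (k₁/k₂)^[k₂/(k₂−k₁)].
= (0.283/0.0477)^(0.0477/(0.0477−0.283)) = (5.933)^(-0.2027) = 0.6970.
C_{N,max} = 0.6970×3.72 = 2.59 mol/L.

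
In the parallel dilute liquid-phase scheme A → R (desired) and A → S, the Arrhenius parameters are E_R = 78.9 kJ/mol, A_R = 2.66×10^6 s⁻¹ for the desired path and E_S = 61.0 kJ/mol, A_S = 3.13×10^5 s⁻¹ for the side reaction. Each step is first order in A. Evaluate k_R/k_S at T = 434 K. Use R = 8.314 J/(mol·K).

0.0595

With equal orders, S_{R/S} = k_R/k_S = (A_R/A_S)·exp[(E_S−E_R)/(RT)].
(E_S−E_R)/(RT) = (61.0−78.9)×10³/(8.314×434) = -17900/3608 = -4.961.
k_R/k_S = (2.66×10^6/3.13×10^5)·exp(-4.961) = 8.498 × 0.007007 = 0.0595.
Since E_R > E_S, raising the temperature improves selectivity toward R.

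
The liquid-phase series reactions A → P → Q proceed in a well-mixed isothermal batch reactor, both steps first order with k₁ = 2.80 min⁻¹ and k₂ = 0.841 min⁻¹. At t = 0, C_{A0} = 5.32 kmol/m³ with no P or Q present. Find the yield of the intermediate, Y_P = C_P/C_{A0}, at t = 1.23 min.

For first-order series with pure A initially, C_P(t) = k₁C_{A0}/(k₂−k₁)·(e^(−k₁t) − e^(−k₂t)).
e^(−k₁t) = e^(−2.80×1.23) = e^(−3.444) = 0.03194; e^(−k₂t) = e^(−1.034) = 0.3554.
C_P = 2.80×5.32/(0.841−2.80) × (0.03194−0.3554) = (-7.604)×(-0.3235) = 2.460 kmol/m³.
Y_P = C_P/C_{A0} = 2.460/5.32 = 0.462.

0.462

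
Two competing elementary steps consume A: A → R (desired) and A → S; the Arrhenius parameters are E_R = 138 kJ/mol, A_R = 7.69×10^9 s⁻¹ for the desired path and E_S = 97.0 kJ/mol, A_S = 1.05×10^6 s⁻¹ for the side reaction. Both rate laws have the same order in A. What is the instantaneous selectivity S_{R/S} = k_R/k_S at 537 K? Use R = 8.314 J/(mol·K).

0.752

With equal orders, S_{R/S} = k_R/k_S = (A_R/A_S)·exp[(E_S−E_R)/(RT)].
(E_S−E_R)/(RT) = (97.0−138)×10³/(8.314×537) = -41000/4465 = -9.183.
k_R/k_S = (7.69×10^9/1.05×10^6)·exp(-9.183) = 7324 × 1.027×10^-4 = 0.752.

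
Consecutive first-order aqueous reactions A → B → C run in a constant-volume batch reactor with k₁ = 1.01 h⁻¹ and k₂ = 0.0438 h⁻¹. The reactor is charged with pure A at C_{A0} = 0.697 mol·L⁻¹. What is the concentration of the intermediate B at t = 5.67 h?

0.566 mol·L⁻¹

For first-order series with pure A initially, C_B(t) = k₁C_{A0}/(k₂−k₁)·(e^(−k₁t) − e^(−k₂t)).
e^(−k₁t) = e^(−1.01×5.67) = e^(−5.727) = 0.003258; e^(−k₂t) = e^(−0.2483) = 0.7801.
C_B = 1.01×0.697/(0.0438−1.01) × (0.003258−0.7801) = (-0.7286)×(-0.7768) = 0.5660 mol·L⁻¹.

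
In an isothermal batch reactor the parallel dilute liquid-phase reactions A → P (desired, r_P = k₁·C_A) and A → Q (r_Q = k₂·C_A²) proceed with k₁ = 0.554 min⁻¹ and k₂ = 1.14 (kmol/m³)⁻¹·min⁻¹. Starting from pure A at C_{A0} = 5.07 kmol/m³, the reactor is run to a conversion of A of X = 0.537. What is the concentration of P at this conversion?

C_A = C_{A0}(1−X) = 2.347 kmol/m³.
Along a PFR/batch, dC_P/dC_A = −r_P/(r_P+r_Q) = −k₁/(k₁+k₂·C_A).
Integrating from C_{A0} to C_A: C_P = (0.554/1.14)·ln[(0.554+1.14·5.07)/(0.554+1.14·2.35)] = 0.4860·ln(6.334/3.230) = 0.3273 kmol/m³.

0.327 kmol/m³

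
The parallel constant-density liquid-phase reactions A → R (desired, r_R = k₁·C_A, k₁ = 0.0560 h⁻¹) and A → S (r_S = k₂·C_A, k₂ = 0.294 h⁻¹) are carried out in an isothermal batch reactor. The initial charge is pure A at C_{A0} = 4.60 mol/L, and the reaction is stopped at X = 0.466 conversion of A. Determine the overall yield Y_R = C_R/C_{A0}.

0.0746

C_A = C_{A0}(1−X) = 2.456 mol/L.
Both paths are first order in A, so the instantaneous fraction to R is constant: dC_R/d(−C_A) = k₁/(k₁+k₂) = 0.1600.
C_R = 0.1600·(C_{A0}−C_A) = 0.1600×2.144 = 0.343 mol/L.
Y_R = C_R/C_{A0} = 0.3430/4.60 = 0.0746.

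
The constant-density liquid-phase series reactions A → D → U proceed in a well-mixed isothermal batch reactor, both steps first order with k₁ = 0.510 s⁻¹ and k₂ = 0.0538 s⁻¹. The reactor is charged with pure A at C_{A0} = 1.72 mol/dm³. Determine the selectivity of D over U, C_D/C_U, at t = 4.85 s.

5.16

Solving the coupled first-order balances gives C_D(t) = [k₁/(k₂−k₁)]·C_{A0}·(e^(−k₁t) − e^(−k₂t)).
e^(−k₁t) = e^(−0.510×4.85) = e^(−2.474) = 0.08429; e^(−k₂t) = e^(−0.2609) = 0.7703.
C_D = 0.510×1.72/(0.0538−0.510) × (0.08429−0.7703) = (-1.923)×(-0.6860) = 1.319 mol/dm³.
C_A = C_{A0}e^(−k₁t) = 0.1450 mol/dm³, so C_U = C_{A0}−C_A−C_D = 0.2559 mol/dm³; C_D/C_U = 5.16.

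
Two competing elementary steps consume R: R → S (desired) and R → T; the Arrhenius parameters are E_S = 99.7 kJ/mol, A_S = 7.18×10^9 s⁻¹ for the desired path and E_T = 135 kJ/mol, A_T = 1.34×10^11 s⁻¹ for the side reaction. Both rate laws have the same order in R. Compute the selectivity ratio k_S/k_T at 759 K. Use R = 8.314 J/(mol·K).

k_S/k_T = (A_S/A_T)·exp[−(E_S−E_T)/(RT)] = (A_S/A_T)·exp[(E_T−E_S)/(RT)].
(E_T−E_S)/(RT) = (135−99.7)×10³/(8.314×759) = 35300/6310 = 5.594.
k_S/k_T = (7.18×10^9/1.34×10^11)·exp(5.594) = 0.05358 × 268.8 = 14.4.
Since E_S < E_T, lowering the temperature improves selectivity toward S.

14.4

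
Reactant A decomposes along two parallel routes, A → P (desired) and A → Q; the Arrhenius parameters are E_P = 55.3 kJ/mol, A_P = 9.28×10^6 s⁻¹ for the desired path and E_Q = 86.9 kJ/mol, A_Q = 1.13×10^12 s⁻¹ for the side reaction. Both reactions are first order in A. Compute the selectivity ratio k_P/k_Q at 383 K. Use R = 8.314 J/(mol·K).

0.168

k_P/k_Q = (A_P/A_Q)·exp[−(E_P−E_Q)/(RT)] = (A_P/A_Q)·exp[(E_Q−E_P)/(RT)].
(E_Q−E_P)/(RT) = (86.9−55.3)×10³/(8.314×383) = 31600/3184 = 9.924.
k_P/k_Q = (9.28×10^6/1.13×10^12)·exp(9.924) = 8.212×10^-6 × 20411 = 0.168.
Since E_P < E_Q, lowering the temperature improves selectivity toward P.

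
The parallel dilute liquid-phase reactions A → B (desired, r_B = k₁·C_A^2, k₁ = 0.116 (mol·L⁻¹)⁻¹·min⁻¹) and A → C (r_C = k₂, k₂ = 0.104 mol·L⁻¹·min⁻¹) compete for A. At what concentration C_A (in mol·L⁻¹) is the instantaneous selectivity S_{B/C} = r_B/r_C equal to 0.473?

S_{B/C} = (k₁/k₂)·C_A^2 ⇒ C_A = (S·k₂/k₁)^(0.5).
= (0.473×0.104/0.116)^(0.5) = (0.4241)^(0.5) = 0.651 mol·L⁻¹.

0.651 mol·L⁻¹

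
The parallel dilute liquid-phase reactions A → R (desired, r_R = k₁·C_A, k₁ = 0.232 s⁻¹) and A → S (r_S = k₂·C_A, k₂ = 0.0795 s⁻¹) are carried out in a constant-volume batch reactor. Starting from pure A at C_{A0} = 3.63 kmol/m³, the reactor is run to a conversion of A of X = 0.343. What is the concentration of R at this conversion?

C_A = C_{A0}(1−X) = 2.385 kmol/m³.
Both paths are first order in A, so the instantaneous fraction to R is constant: dC_R/d(−C_A) = k₁/(k₁+k₂) = 0.7448.
C_R = 0.7448·(C_{A0}−C_A) = 0.7448×1.245 = 0.927 kmol/m³.

0.927 kmol/m³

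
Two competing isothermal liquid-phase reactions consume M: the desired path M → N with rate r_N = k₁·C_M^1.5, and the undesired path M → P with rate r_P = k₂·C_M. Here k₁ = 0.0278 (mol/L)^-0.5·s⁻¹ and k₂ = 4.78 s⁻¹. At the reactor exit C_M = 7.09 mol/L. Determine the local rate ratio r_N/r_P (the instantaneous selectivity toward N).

S_{N/P} = r_N/r_P = (k₁·C_M^1.5)/(k₂·C_M) = (k₁/k₂)·C_M^0.5.
= (0.0278×7.090^1.5) / (4.78×7.090) = 0.5248/33.89 = 0.0155.
Since the desired path is higher order in M, keeping C_M high (PFR or concentrated feed) favours N.

0.0155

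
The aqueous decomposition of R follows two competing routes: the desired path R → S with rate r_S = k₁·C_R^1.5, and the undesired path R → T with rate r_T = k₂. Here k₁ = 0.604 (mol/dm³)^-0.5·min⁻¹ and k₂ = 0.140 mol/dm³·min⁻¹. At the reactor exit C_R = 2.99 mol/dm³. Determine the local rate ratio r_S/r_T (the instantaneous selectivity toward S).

S_{S/T} = r_S/r_T = (k₁·C_R^1.5)/(k₂) = (k₁/k₂)·C_R^1.5.
= (0.604×2.990^1.5) / (0.140) = 3.123/0.1400 = 22.3.
Since the desired path is higher order in R, keeping C_R high (PFR or concentrated feed) favours S.

22.3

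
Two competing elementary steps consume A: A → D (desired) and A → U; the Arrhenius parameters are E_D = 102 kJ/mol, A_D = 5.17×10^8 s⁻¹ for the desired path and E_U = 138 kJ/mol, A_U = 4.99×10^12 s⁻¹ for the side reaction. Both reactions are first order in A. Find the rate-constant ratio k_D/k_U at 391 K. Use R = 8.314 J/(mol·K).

Since both paths have the same order in A, the concentration cancels and S_{D/U} = k_D/k_U = (A_D/A_U)·exp[(E_U−E_D)/(RT)].
(E_U−E_D)/(RT) = (138−102)×10³/(8.314×391) = 36000/3251 = 11.07.
k_D/k_U = (5.17×10^8/4.99×10^12)·exp(11.07) = 1.036×10^-4 × 64491 = 6.68.

6.68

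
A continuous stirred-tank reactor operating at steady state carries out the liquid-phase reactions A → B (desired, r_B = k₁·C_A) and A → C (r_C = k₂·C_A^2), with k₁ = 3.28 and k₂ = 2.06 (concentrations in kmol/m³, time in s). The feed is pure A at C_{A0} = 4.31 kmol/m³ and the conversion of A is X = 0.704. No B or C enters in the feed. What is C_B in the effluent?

Exit C_A = C_{A0}(1−X) = 4.31×0.296 = 1.276 kmol/m³.
In a CSTR the entire volume is at exit conditions, so r_B = 3.28×1.276 = 4.184 and r_C = 2.06×1.276^2 = 3.353.
Fraction of consumed A going to B: r_B/(r_B+r_C) = 0.5552.
C_B = 0.5552·C_{A0}·X = 0.5552×4.31×0.704 = 1.68 kmol/m³.

1.68 kmol/m³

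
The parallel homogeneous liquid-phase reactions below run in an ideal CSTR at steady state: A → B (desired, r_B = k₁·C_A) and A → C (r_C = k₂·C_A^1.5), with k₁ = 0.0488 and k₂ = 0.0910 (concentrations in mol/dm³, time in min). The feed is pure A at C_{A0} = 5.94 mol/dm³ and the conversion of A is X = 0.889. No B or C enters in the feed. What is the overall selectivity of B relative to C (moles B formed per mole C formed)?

Exit C_A = C_{A0}(1−X) = 5.94×0.111 = 0.6593 mol/dm³.
Rates in a CSTR are evaluated at the outlet concentration: r_B = 0.0488×0.6593 = 0.03218, r_C = 0.0910×0.6593^1.5 = 0.04872.
Overall selectivity = C_B/C_C = r_Bτ/(r_Cτ) = r_B/r_C = 0.660.

0.660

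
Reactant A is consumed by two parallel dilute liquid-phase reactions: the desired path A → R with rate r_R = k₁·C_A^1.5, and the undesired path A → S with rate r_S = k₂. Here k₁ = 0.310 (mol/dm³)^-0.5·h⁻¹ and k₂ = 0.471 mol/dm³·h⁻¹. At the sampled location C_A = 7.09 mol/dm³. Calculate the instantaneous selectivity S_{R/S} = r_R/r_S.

S_{R/S} = r_R/r_S = (k₁·C_A^1.5)/(k₂) = (k₁/k₂)·C_A^1.5.
= (0.310×7.090^1.5) / (0.471) = 5.852/0.4710 = 12.4.
Since the desired path is higher order in A, keeping C_A high (PFR or concentrated feed) favours R.

12.4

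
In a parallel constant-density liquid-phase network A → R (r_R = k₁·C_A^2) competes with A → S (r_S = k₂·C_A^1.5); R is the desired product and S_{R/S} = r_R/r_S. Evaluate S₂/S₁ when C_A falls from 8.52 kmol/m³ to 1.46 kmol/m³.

0.414

S_{R/S} = (k₁/k₂)·C_A^0.5, so S₂/S₁ = (C_{A,2}/C_{A,1})^0.5.
= (1.46/8.52)^0.5 = (0.1714)^0.5 = 0.414.
Selectivity toward R falls as C_A falls — high-concentration operation is favoured.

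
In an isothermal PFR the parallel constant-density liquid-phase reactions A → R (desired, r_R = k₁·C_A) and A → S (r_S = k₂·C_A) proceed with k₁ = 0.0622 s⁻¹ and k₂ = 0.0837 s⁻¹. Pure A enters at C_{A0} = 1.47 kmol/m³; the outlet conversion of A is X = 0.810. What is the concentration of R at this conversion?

C_A = C_{A0}(1−X) = 0.2793 kmol/m³.
Both paths are first order in A, so the instantaneous fraction to R is constant: dC_R/d(−C_A) = k₁/(k₁+k₂) = 0.4263.
C_R = 0.4263·(C_{A0}−C_A) = 0.4263×1.191 = 0.508 kmol/m³.

0.508 kmol/m³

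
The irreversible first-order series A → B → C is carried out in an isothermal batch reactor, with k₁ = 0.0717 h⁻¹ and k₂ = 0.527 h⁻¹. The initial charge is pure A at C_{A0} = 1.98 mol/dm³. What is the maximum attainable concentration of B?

For a first-order series the maximum intermediate yield is C_{B,max}/C_{A0} = (k₁/k₂)^[k₂/(k₂−k₁)].
= (0.0717/0.527)^(0.527/(0.527−0.0717)) = (0.1361)^(1.157) = 0.09938.
C_{B,max} = 0.09938×1.98 = 0.197 mol/dm³.

0.197 mol/dm³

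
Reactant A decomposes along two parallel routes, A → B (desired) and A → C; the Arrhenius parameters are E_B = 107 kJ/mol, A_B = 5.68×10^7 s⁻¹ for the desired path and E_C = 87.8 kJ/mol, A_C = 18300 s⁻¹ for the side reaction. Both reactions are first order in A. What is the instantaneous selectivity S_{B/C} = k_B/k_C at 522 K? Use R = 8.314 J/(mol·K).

k_B/k_C = (A_B/A_C)·exp[−(E_B−E_C)/(RT)] = (A_B/A_C)·exp[(E_C−E_B)/(RT)].
(E_C−E_B)/(RT) = (87.8−107)×10³/(8.314×522) = -19200/4340 = -4.424.
k_B/k_C = (5.68×10^7/18300)·exp(-4.424) = 3104 × 0.01199 = 37.2.

37.2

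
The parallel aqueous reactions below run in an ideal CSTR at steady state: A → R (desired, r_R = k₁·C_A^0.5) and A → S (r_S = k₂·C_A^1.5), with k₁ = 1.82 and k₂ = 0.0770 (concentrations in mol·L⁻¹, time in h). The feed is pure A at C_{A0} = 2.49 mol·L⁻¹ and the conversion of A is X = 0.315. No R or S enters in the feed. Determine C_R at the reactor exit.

Exit C_A = C_{A0}(1−X) = 2.49×0.685 = 1.706 mol·L⁻¹.
A CSTR operates uniformly at the exit composition, giving r_R = 2.377 and r_S = 0.1715 (each k·C_A^n at C_A = 1.706).
Fraction of consumed A going to R: r_R/(r_R+r_S) = 0.9327.
C_R = 0.9327·C_{A0}·X = 0.9327×2.49×0.315 = 0.732 mol·L⁻¹.

0.732 mol·L⁻¹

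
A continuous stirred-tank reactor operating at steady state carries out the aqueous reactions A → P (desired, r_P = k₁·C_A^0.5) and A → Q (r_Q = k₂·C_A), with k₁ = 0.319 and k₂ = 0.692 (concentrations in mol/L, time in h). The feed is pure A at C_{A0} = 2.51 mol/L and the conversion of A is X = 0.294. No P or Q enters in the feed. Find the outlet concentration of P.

0.190 mol/L

Exit C_A = C_{A0}(1−X) = 2.51×0.706 = 1.772 mol/L.
Rates in a CSTR are evaluated at the outlet concentration: r_P = 0.319×1.772^0.5 = 0.4246, r_Q = 0.692×1.772 = 1.226.
Fraction of consumed A going to P: r_P/(r_P+r_Q) = 0.2572.
C_P = 0.2572·C_{A0}·X = 0.2572×2.51×0.294 = 0.190 mol/L.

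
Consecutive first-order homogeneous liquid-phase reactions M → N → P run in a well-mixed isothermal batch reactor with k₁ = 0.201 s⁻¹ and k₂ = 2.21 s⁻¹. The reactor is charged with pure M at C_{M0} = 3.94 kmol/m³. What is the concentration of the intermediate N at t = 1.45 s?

0.279 kmol/m³

For first-order series with pure M initially, C_N(t) = k₁C_{M0}/(k₂−k₁)·(e^(−k₁t) − e^(−k₂t)).
e^(−k₁t) = e^(−0.201×1.45) = e^(−0.2914) = 0.7472; e^(−k₂t) = e^(−3.204) = 0.04058.
C_N = 0.201×3.94/(2.21−0.201) × (0.7472−0.04058) = 0.3942×0.7066 = 0.2785 kmol/m³.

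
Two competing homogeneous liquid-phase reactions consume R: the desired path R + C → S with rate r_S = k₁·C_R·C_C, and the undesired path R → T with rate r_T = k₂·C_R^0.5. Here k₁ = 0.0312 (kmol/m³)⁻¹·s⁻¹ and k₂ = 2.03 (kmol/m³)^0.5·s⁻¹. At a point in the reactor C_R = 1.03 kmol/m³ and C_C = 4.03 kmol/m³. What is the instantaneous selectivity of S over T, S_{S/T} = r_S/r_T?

0.0629

S_{S/T} = r_S/r_T = (k₁·C_R·C_C)/(k₂·C_R^0.5) = (k₁/k₂)·C_R^0.5·C_C.
= (0.0312×1.030×4.030) / (2.03×1.030^0.5) = 0.1295/2.060 = 0.0629.
Since the desired path is higher order in R, keeping C_R high (PFR or concentrated feed) favours S.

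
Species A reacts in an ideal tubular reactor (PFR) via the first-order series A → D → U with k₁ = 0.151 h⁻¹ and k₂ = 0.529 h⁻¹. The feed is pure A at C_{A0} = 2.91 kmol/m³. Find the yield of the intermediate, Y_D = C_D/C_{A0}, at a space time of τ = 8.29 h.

0.109

Solving the coupled first-order balances gives C_D(τ) = [k₁/(k₂−k₁)]·C_{A0}·(e^(−k₁τ) − e^(−k₂τ)).
e^(−k₁τ) = e^(−0.151×8.29) = e^(−1.252) = 0.2860; e^(−k₂τ) = e^(−4.385) = 0.01246.
C_D = 0.151×2.91/(0.529−0.151) × (0.2860−0.01246) = 1.162×0.2735 = 0.3180 kmol/m³.
Y_D = C_D/C_{A0} = 0.3180/2.91 = 0.109.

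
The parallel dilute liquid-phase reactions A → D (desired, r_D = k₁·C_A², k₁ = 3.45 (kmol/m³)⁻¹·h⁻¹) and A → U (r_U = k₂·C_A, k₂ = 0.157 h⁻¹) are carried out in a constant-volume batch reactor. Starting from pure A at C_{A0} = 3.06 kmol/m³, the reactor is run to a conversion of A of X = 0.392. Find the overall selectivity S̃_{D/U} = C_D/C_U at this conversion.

53.0

C_A = C_{A0}(1−X) = 1.860 kmol/m³.
Along a PFR/batch, dC_U/dC_A = −r_U/(r_D+r_U) = −k₂/(k₂+k₁·C_A).
Integrating from C_{A0} to C_A: C_U = (0.157/3.45)·ln[(0.157+3.45·3.06)/(0.157+3.45·1.86)] = 0.04551·ln(10.71/6.576) = 0.02222 kmol/m³.
Then C_D = (C_{A0}−C_A) − C_U = 1.200 − 0.02222 = 1.177 kmol/m³.
S̃_{D/U} = C_D/C_U = 1.177/0.02222 = 53.0.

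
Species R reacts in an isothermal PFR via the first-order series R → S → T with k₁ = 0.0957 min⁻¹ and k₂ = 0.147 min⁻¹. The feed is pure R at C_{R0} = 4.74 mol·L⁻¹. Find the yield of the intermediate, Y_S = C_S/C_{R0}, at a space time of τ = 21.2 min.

0.163

For first-order series with pure R initially, C_S(τ) = k₁C_{R0}/(k₂−k₁)·(e^(−k₁τ) − e^(−k₂τ)).
e^(−k₁τ) = e^(−0.0957×21.2) = e^(−2.029) = 0.1315; e^(−k₂τ) = e^(−3.116) = 0.04432.
C_S = 0.0957×4.74/(0.147−0.0957) × (0.1315−0.04432) = 8.842×0.08717 = 0.7708 mol·L⁻¹.
Y_S = C_S/C_{R0} = 0.7708/4.74 = 0.163.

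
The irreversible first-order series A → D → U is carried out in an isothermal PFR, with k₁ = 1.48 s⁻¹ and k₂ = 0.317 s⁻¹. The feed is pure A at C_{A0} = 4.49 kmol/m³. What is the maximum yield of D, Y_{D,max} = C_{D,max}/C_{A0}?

0.657

For a first-order series the maximum intermediate yield is C_{D,max}/C_{A0} = (k₁/k₂)^[k₂/(k₂−k₁)].
= (1.48/0.317)^(0.317/(0.317−1.48)) = (4.669)^(-0.2726) = 0.6570.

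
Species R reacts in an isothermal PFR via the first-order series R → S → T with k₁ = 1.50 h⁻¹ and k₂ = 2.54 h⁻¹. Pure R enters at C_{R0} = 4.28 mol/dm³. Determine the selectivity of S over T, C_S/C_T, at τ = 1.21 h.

Solving the coupled first-order balances gives C_S(τ) = [k₁/(k₂−k₁)]·C_{R0}·(e^(−k₁τ) − e^(−k₂τ)).
e^(−k₁τ) = e^(−1.50×1.21) = e^(−1.815) = 0.1628; e^(−k₂τ) = e^(−3.073) = 0.04626.
C_S = 1.50×4.28/(2.54−1.50) × (0.1628−0.04626) = 6.173×0.1166 = 0.7196 mol/dm³.
C_R = C_{R0}e^(−k₁τ) = 0.6969 mol/dm³, so C_T = C_{R0}−C_R−C_S = 2.863 mol/dm³; C_S/C_T = 0.251.

0.251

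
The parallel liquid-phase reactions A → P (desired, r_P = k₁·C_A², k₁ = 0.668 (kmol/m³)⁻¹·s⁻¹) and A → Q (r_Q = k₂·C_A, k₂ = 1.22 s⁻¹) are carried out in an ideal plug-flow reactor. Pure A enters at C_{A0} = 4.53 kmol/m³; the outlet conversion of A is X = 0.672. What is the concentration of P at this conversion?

C_A = C_{A0}(1−X) = 1.486 kmol/m³.
Along a PFR/batch, dC_Q/dC_A = −r_Q/(r_P+r_Q) = −k₂/(k₂+k₁·C_A).
Integrating from C_{A0} to C_A: C_Q = (1.22/0.668)·ln[(1.22+0.668·4.53)/(1.22+0.668·1.49)] = 1.826·ln(4.246/2.213) = 1.190 kmol/m³.
Then C_P = (C_{A0}−C_A) − C_Q = 3.044 − 1.190 = 1.854 kmol/m³.

1.85 kmol/m³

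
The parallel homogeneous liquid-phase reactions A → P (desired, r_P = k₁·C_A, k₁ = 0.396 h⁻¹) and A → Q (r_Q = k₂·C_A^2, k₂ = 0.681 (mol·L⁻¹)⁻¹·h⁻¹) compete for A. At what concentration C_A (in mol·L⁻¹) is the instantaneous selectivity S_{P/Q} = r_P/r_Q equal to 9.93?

S_{P/Q} = (k₁/k₂)·C_A⁻¹ ⇒ C_A = (S·k₂/k₁)^(-1).
= (9.93×0.681/0.396)^(-1) = (17.08)^(-1) = 0.0586 mol·L⁻¹.

0.0586 mol·L⁻¹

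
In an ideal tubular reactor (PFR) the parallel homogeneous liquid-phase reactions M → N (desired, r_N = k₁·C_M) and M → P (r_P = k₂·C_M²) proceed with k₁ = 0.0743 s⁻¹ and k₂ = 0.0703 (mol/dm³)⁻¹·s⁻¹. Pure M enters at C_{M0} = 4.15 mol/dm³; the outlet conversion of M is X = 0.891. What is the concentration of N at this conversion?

C_M = C_{M0}(1−X) = 0.4523 mol/dm³.
Along a PFR/batch, dC_N/dC_M = −r_N/(r_N+r_P) = −k₁/(k₁+k₂·C_M).
Integrating from C_{M0} to C_M: C_N = (0.0743/0.0703)·ln[(0.0743+0.0703·4.15)/(0.0743+0.0703·0.452)] = 1.057·ln(0.3660/0.1061) = 1.309 mol/dm³.

1.31 mol/dm³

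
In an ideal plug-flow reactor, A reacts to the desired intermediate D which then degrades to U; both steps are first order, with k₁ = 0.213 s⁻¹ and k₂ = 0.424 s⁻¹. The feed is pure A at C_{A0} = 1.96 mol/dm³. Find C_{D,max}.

0.491 mol/dm³

Evaluating C_D at τ_opt = ln(k₂/k₁)/(k₂−k₁) gives C_{D,max}/C_{A0} = (k₁/k₂)^[k₂/(k₂−k₁)].
= (0.213/0.424)^(0.424/(0.424−0.213)) = (0.5024)^(2.009) = 0.2507.
C_{D,max} = 0.2507×1.96 = 0.491 mol/dm³.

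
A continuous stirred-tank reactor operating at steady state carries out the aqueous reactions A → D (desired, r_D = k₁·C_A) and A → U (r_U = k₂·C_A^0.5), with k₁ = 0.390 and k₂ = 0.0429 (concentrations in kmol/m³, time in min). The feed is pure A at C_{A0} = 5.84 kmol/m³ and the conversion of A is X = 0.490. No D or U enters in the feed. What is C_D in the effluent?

2.69 kmol/m³

Exit C_A = C_{A0}(1−X) = 5.84×0.510 = 2.978 kmol/m³.
A CSTR operates uniformly at the exit composition, giving r_D = 1.162 and r_U = 0.07404 (each k·C_A^n at C_A = 2.978).
Fraction of consumed A going to D: r_D/(r_D+r_U) = 0.9401.
C_D = 0.9401·C_{A0}·X = 0.9401×5.84×0.490 = 2.69 kmol/m³.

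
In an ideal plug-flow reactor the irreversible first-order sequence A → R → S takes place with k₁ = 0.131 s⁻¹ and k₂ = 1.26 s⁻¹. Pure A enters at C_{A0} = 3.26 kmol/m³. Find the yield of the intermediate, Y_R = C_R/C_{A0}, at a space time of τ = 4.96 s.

0.0604

The intermediate concentration in a first-order A→B→C sequence is C_R = k₁C_{A0}(e^(−k₁τ) − e^(−k₂τ))/(k₂−k₁).
e^(−k₁τ) = e^(−0.131×4.96) = e^(−0.6498) = 0.5222; e^(−k₂τ) = e^(−6.250) = 0.001931.
C_R = 0.131×3.26/(1.26−0.131) × (0.5222−0.001931) = 0.3783×0.5202 = 0.1968 kmol/m³.
Y_R = C_R/C_{A0} = 0.1968/3.26 = 0.0604.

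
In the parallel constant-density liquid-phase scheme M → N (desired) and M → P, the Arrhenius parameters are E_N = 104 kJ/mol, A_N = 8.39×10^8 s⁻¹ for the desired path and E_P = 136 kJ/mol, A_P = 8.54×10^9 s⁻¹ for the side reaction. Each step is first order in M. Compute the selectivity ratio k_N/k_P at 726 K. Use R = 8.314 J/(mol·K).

19.7

k_N/k_P = (A_N/A_P)·exp[−(E_N−E_P)/(RT)] = (A_N/A_P)·exp[(E_P−E_N)/(RT)].
(E_P−E_N)/(RT) = (136−104)×10³/(8.314×726) = 32000/6036 = 5.302.
k_N/k_P = (8.39×10^8/8.54×10^9)·exp(5.302) = 0.09824 × 200.6 = 19.7.
Since E_N < E_P, lowering the temperature improves selectivity toward N.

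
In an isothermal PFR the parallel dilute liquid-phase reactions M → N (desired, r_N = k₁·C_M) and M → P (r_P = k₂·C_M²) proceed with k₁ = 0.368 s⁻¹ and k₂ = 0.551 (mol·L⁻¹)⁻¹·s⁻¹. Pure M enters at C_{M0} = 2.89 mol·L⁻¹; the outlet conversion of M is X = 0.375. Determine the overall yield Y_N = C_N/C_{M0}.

0.0840

C_M = C_{M0}(1−X) = 1.806 mol·L⁻¹.
Along a PFR/batch, dC_N/dC_M = −r_N/(r_N+r_P) = −k₁/(k₁+k₂·C_M).
Integrating from C_{M0} to C_M: C_N = (0.368/0.551)·ln[(0.368+0.551·2.89)/(0.368+0.551·1.81)] = 0.6679·ln(1.960/1.363) = 0.2426 mol·L⁻¹.
Y_N = C_N/C_{M0} = 0.2426/2.89 = 0.0840.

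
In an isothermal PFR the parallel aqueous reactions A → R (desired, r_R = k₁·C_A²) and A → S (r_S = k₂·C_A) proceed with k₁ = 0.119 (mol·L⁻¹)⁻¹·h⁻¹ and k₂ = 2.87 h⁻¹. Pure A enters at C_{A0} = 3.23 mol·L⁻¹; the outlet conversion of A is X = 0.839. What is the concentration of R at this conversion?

C_A = C_{A0}(1−X) = 0.5200 mol·L⁻¹.
Along a PFR/batch, dC_S/dC_A = −r_S/(r_R+r_S) = −k₂/(k₂+k₁·C_A).
Integrating from C_{A0} to C_A: C_S = (2.87/0.119)·ln[(2.87+0.119·3.23)/(2.87+0.119·0.520)] = 24.12·ln(3.254/2.932) = 2.517 mol·L⁻¹.
Then C_R = (C_{A0}−C_A) − C_S = 2.710 − 2.517 = 0.1932 mol·L⁻¹.

0.193 mol·L⁻¹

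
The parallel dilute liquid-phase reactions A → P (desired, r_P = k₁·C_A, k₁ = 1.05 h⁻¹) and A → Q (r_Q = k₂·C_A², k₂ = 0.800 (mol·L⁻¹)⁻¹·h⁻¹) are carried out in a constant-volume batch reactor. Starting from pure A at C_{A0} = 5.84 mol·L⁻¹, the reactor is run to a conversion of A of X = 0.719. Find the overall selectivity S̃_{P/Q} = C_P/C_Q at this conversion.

C_A = C_{A0}(1−X) = 1.641 mol·L⁻¹.
Along a PFR/batch, dC_P/dC_A = −r_P/(r_P+r_Q) = −k₁/(k₁+k₂·C_A).
Integrating from C_{A0} to C_A: C_P = (1.05/0.800)·ln[(1.05+0.800·5.84)/(1.05+0.800·1.64)] = 1.312·ln(5.722/2.363) = 1.161 mol·L⁻¹.
C_Q = (C_{A0}−C_A)−C_P = 3.038 mol·L⁻¹; S̃_{P/Q} = 1.161/3.038 = 0.382.

0.382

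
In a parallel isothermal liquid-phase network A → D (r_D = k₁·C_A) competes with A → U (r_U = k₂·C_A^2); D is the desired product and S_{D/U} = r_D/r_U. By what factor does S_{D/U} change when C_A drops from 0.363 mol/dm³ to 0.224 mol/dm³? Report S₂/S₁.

S_{D/U} = (k₁/k₂)·C_A⁻¹, so S₂/S₁ = (C_{A,2}/C_{A,1})⁻¹.
= 0.363/0.224 = 1.62.

1.62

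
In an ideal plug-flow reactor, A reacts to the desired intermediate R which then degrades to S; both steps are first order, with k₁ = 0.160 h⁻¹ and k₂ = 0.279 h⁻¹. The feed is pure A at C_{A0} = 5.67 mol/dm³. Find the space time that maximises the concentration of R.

Setting dC_R/dτ = 0 gives τ_opt = ln(k₂/k₁)/(k₂−k₁).
= ln(0.279/0.160)/(0.279−0.160) = ln(1.744)/0.1190 = 0.5560/0.1190 = 4.67 h.

4.67 h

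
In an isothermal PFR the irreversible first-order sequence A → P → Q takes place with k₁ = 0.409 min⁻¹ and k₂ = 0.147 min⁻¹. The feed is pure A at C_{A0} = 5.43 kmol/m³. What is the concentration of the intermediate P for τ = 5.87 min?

For first-order series with pure A initially, C_P(τ) = k₁C_{A0}/(k₂−k₁)·(e^(−k₁τ) − e^(−k₂τ)).
e^(−k₁τ) = e^(−0.409×5.87) = e^(−2.401) = 0.09064; e^(−k₂τ) = e^(−0.8629) = 0.4219.
C_P = 0.409×5.43/(0.147−0.409) × (0.09064−0.4219) = (-8.477)×(-0.3313) = 2.808 kmol/m³.

2.81 kmol/m³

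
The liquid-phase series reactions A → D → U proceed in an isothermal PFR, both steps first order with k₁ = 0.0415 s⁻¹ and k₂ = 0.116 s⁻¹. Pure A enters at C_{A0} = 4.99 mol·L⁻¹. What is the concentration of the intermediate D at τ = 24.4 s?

Solving the coupled first-order balances gives C_D(τ) = [k₁/(k₂−k₁)]·C_{A0}·(e^(−k₁τ) − e^(−k₂τ)).
e^(−k₁τ) = e^(−0.0415×24.4) = e^(−1.013) = 0.3633; e^(−k₂τ) = e^(−2.830) = 0.05899.
C_D = 0.0415×4.99/(0.116−0.0415) × (0.3633−0.05899) = 2.780×0.3043 = 0.8458 mol·L⁻¹.

0.846 mol·L⁻¹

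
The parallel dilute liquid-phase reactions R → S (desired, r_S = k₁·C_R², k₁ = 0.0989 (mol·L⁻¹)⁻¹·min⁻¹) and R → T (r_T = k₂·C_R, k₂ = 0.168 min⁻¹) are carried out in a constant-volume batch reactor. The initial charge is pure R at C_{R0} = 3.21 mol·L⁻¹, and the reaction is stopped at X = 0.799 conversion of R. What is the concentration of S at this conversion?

1.31 mol·L⁻¹

C_R = C_{R0}(1−X) = 0.6452 mol·L⁻¹.
Along a PFR/batch, dC_T/dC_R = −r_T/(r_S+r_T) = −k₂/(k₂+k₁·C_R).
Integrating from C_{R0} to C_R: C_T = (0.168/0.0989)·ln[(0.168+0.0989·3.21)/(0.168+0.0989·0.645)] = 1.699·ln(0.4855/0.2318) = 1.256 mol·L⁻¹.
Then C_S = (C_{R0}−C_R) − C_T = 2.565 − 1.256 = 1.309 mol·L⁻¹.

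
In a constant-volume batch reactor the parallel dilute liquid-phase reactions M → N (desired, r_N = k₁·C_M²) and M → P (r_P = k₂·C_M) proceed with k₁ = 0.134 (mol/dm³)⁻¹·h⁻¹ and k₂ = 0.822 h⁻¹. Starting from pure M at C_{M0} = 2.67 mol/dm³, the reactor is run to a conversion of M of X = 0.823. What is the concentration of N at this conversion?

C_M = C_{M0}(1−X) = 0.4726 mol/dm³.
Along a PFR/batch, dC_P/dC_M = −r_P/(r_N+r_P) = −k₂/(k₂+k₁·C_M).
Integrating from C_{M0} to C_M: C_P = (0.822/0.134)·ln[(0.822+0.134·2.67)/(0.822+0.134·0.473)] = 6.134·ln(1.180/0.8853) = 1.761 mol/dm³.
Then C_N = (C_{M0}−C_M) − C_P = 2.197 − 1.761 = 0.4361 mol/dm³.

0.436 mol/dm³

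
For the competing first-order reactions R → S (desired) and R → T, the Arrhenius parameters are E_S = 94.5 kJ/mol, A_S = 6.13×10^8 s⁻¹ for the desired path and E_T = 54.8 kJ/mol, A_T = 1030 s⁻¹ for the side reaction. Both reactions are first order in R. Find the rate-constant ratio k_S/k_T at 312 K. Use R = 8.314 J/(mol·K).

Since both paths have the same order in R, the concentration cancels and S_{S/T} = k_S/k_T = (A_S/A_T)·exp[(E_T−E_S)/(RT)].
(E_T−E_S)/(RT) = (54.8−94.5)×10³/(8.314×312) = -39700/2594 = -15.30.
k_S/k_T = (6.13×10^8/1030)·exp(-15.30) = 5.951×10^5 × 2.255×10^-7 = 0.134.
Since E_S > E_T, raising the temperature improves selectivity toward S.

0.134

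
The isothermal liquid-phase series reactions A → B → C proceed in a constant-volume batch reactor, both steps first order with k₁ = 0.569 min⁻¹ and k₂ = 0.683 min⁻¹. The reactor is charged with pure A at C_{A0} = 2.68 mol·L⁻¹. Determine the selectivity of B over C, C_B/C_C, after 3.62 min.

Solving the coupled first-order balances gives C_B(t) = [k₁/(k₂−k₁)]·C_{A0}·(e^(−k₁t) − e^(−k₂t)).
e^(−k₁t) = e^(−0.569×3.62) = e^(−2.060) = 0.1275; e^(−k₂t) = e^(−2.472) = 0.08438.
C_B = 0.569×2.68/(0.683−0.569) × (0.1275−0.08438) = 13.38×0.04310 = 0.5766 mol·L⁻¹.
C_A = C_{A0}e^(−k₁t) = 0.3417 mol·L⁻¹, so C_C = C_{A0}−C_A−C_B = 1.762 mol·L⁻¹; C_B/C_C = 0.327.

0.327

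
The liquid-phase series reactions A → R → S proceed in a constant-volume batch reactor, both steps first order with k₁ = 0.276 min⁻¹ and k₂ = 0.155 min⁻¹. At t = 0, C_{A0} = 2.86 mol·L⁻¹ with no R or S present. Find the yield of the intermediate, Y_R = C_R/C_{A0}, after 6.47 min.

0.454

Solving the coupled first-order balances gives C_R(t) = [k₁/(k₂−k₁)]·C_{A0}·(e^(−k₁t) − e^(−k₂t)).
e^(−k₁t) = e^(−0.276×6.47) = e^(−1.786) = 0.1677; e^(−k₂t) = e^(−1.003) = 0.3668.
C_R = 0.276×2.86/(0.155−0.276) × (0.1677−0.3668) = (-6.524)×(-0.1992) = 1.299 mol·L⁻¹.
Y_R = C_R/C_{A0} = 1.299/2.86 = 0.454.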